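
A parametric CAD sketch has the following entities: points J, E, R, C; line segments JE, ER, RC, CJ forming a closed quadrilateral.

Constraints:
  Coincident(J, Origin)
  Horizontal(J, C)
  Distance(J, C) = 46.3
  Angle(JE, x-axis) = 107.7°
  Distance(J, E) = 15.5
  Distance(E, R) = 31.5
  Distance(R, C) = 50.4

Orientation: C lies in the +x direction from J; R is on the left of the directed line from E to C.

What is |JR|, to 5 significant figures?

42.140

J is at the origin; JC is horizontal with |JC| = 46.3 and C in +x, so C = (46.3, 0). JE runs at 107.7° with |JE| = 15.5, so E = (-4.7125, 14.766). R is determined by |ER| = 31.5 and |RC| = 50.4 together: it lies at the intersection of circle(E, 31.5) and circle(C, 50.4). With |EC| = 53.107, the foot of the radical line on EC is 11.980 from E and the perpendicular offset is √(31.5² − 11.980²) = 29.133. Taking the left-of-EC solution: R = (14.895, 39.420).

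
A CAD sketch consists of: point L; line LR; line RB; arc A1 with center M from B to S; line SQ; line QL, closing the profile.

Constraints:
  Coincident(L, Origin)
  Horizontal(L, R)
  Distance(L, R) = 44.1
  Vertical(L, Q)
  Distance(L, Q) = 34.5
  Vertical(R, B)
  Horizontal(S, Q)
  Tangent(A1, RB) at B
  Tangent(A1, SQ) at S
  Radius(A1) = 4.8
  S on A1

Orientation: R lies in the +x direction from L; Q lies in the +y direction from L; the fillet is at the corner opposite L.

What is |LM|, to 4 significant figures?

49.26

L is at the origin; LR is horizontal with |LR| = 44.1 and R on the +x side, so R = (44.10, 0.000). L and Q share the same x with |LQ| = 34.5 and Q on the +y side, so Q = (0.000, 34.50). The virtual corner opposite L is at (44.10, 34.50). Tangency of A1 to RB means the radius MB is perpendicular to RB and the tangent condition forces MS to be normal to SQ, with radius 4.8, so the center M sits 4.8 in from both sides at M = (39.30, 29.70). Then |LM| = |M − L| = 49.26.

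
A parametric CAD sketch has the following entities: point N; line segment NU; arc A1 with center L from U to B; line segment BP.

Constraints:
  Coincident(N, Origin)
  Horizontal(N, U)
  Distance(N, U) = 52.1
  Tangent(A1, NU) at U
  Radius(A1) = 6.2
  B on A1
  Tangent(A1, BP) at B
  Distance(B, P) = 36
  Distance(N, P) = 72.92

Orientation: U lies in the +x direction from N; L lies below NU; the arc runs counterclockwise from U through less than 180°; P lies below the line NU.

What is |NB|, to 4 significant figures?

47.11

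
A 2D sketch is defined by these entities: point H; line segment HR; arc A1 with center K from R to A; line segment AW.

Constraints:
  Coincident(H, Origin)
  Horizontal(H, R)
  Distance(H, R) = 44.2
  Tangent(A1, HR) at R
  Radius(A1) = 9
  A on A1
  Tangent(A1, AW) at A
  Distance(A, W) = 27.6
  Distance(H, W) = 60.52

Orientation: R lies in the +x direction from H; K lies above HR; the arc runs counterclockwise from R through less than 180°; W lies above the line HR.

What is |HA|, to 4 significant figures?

54.11

H is at the origin; HR is horizontal with |HR| = 44.2 and R on the +x side, so R = (44.20, 0.000). Tangency of A1 to HR means the radius KR is perpendicular to HR, so K = R + (0, 9) = (44.20, 9.000). Since KA ⟂ AW (tangency), |KW| = √(9.0² + 27.6²) = 29.03 regardless of where A sits on A1. So W lies on both circle(H, 60.52) and circle(K, 29.03); the above-HR intersection is W = (47.20, 37.87). A is the foot of the tangent from W: A = (53.00, 10.89).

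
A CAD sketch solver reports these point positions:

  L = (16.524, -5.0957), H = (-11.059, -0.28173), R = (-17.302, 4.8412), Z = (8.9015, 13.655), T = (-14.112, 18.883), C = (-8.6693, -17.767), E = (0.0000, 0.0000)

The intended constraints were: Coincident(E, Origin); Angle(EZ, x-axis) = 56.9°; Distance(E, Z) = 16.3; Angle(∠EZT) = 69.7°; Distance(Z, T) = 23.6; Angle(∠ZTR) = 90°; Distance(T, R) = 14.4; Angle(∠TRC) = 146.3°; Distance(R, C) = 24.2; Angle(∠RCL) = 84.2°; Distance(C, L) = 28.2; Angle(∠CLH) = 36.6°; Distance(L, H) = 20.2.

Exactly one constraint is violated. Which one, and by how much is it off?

Distance(L, H) = 20.2 — off by 7.80.

E = (0.00, 0.00) ✓; EZ at 56.90° ✓; |EZ| = 16.30 ✓; ∠EZT = 69.70° ✓; |ZT| = 23.60 ✓; ∠ZTR = 90.00° ✓; |TR| = 14.40 ✓; ∠TRC = 146.3° ✓; |RC| = 24.20 ✓; ∠RCL = 84.20° ✓; |CL| = 28.20 ✓; ∠CLH = 36.60° ✓; |LH| = 28.00 ✗.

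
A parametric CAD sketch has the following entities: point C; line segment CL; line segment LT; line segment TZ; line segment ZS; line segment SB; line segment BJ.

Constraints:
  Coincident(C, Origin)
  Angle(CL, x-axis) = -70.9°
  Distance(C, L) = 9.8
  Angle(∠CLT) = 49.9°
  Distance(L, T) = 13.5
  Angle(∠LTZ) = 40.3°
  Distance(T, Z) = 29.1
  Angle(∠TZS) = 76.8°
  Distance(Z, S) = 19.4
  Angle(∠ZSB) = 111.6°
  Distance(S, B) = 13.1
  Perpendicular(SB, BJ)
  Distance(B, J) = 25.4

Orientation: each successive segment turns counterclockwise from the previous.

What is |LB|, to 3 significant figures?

12.2

C is at the origin; CL runs at -70.9° with length 9.8, so L = (3.21, -9.26). ∠CLT = 49.9° gives LT at 59.2° from the x-axis; with |LT| = 13.5, T = (10.1, 2.34). ∠LTZ = 40.3° gives TZ at -161° from the x-axis; with |TZ| = 29.1, Z = (-17.4, -7.09). ∠TZS = 76.8° gives ZS at -57.9° from the x-axis; with |ZS| = 19.4, S = (-7.10, -23.5). ∠ZSB = 111.6° gives SB at 10.5° from the x-axis; with |SB| = 13.1, B = (5.78, -21.1). Then |LB| = |B − L| = 12.2.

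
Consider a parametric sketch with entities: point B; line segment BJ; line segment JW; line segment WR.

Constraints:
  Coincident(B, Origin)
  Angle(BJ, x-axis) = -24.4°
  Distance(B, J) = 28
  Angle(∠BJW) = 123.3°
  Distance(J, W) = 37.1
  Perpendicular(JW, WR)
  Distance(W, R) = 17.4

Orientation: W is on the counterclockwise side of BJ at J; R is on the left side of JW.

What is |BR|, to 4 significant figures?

52.81

∠BJW = 123.3°, so JW runs at -24.4° + (180° − 123.3°) = 32.30° from the x-axis; with |JW| = 37.1, W = J + 37.1·(cos 32.30°, sin 32.30°) = (56.86, 8.258). JW ⟂ WR; with |WR| = 17.4 on the left of JW, R = W + 17.4·(-0.5344, 0.8453) = (47.56, 22.97). Then |BR| = |R − B| = 52.81.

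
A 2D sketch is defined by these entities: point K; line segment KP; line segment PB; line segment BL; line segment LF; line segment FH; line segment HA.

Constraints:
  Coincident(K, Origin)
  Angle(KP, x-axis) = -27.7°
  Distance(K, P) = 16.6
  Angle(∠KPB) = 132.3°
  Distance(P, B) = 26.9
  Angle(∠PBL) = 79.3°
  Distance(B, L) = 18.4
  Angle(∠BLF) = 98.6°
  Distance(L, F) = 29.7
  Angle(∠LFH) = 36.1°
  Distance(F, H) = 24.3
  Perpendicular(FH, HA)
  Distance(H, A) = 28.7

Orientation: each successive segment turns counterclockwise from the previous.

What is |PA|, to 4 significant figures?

40.49

∠LFH = 36.1° gives FH at -14.00° from the x-axis; with |FH| = 24.3, H = (26.64, 0.2527). The perpendicularity gives HA at right angles to FH, so HA runs at 76.00°; with |HA| = 28.7, A = (33.58, 28.10). Then |PA| = |A − P| = 40.49.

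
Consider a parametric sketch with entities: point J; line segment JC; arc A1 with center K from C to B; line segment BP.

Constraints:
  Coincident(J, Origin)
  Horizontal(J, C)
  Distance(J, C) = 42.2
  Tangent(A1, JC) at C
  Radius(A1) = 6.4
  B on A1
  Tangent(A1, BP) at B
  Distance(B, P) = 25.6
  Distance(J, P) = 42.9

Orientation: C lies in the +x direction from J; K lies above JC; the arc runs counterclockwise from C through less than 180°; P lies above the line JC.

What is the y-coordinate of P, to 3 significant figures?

30.1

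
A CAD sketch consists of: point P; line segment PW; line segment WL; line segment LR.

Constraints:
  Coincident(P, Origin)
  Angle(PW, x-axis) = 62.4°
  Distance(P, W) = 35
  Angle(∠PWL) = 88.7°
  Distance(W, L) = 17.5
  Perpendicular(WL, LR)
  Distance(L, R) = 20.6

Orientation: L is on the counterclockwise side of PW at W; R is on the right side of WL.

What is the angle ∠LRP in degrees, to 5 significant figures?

16.726°

P is at the origin; PW runs at 62.4° with length 35.0, so W = 35.0·(cos 62.4°, sin 62.4°) = (16.215, 31.017). ∠PWL = 88.7°, so WL runs at 62.4° + (180° − 88.7°) = 153.70° from the x-axis; with |WL| = 17.5, L = W + 17.5·(cos 153.70°, sin 153.70°) = (0.52685, 38.771). WL is perpendicular to LR; with |LR| = 20.6 on the right of WL, R = L + 20.6·(0.44307, 0.89649) = (9.6541, 57.238). Then cos ∠LRP = RL·RP / (|RL||RP|), giving 16.726°.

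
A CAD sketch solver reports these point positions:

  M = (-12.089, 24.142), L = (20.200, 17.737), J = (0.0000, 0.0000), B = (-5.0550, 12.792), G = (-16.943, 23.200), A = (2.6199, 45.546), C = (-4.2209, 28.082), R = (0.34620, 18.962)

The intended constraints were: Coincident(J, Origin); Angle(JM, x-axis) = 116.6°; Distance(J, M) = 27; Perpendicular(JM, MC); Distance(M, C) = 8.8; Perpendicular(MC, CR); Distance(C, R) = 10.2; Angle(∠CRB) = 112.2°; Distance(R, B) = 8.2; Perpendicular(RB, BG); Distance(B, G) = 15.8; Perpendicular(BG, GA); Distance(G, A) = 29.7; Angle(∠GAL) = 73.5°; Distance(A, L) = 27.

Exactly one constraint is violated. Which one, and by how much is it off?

Distance(A, L) = 27 — off by 5.90.

J = (0.00, 0.00) ✓; JM at 116.6° ✓; |JM| = 27.00 ✓; ∠(JM, MC) = 90.00° ✓; |MC| = 8.799 ✓; ∠(MC, CR) = 90.00° ✓; |CR| = 10.20 ✓; ∠CRB = 112.2° ✓; |RB| = 8.200 ✓; ∠(RB, BG) = 90.00° ✓; |BG| = 15.80 ✓; ∠(BG, GA) = 90.00° ✓; |GA| = 29.70 ✓; ∠GAL = 73.50° ✓; |AL| = 32.90 ✗.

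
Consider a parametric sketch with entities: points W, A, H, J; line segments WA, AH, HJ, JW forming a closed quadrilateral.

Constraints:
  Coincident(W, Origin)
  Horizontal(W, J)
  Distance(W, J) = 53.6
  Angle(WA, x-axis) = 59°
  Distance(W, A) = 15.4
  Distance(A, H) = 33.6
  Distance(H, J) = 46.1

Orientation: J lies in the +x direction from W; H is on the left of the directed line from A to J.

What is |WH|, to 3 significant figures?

48.9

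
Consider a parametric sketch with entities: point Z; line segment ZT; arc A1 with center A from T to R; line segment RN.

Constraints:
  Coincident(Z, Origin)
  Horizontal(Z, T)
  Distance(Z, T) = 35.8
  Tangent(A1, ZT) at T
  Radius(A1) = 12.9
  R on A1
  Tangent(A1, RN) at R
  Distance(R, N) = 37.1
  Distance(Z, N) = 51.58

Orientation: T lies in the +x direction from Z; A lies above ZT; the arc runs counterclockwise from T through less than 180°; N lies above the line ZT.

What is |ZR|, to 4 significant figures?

50.00

Checks: |AT| = 12.90 ✓; |AR| = 12.90 ✓; ∠(AR, RN) = 90.00° ✓; |RN| = 37.10 ✓; |ZN| = 51.58 ✓.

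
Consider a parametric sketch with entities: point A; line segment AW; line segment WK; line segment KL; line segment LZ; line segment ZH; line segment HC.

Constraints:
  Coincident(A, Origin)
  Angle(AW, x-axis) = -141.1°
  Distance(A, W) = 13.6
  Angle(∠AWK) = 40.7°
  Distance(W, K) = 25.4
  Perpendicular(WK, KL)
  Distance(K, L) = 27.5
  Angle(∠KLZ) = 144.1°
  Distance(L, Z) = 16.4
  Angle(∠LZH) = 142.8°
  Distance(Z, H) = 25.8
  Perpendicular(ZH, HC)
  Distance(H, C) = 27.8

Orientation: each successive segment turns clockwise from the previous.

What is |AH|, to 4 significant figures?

43.85

A is at the origin; AW runs at -141.1° with length 13.6, so W = (-10.58, -8.540). ∠AWK = 40.7° gives WK at 79.60° from the x-axis; with |WK| = 25.4, K = (-5.999, 16.44). The perpendicularity gives KL at right angles to WK, so KL runs at -10.40°; with |KL| = 27.5, L = (21.05, 11.48). ∠KLZ = 144.1° gives LZ at -46.30° from the x-axis; with |LZ| = 16.4, Z = (32.38, -0.3785). ∠LZH = 142.8° gives ZH at -83.50° from the x-axis; with |ZH| = 25.8, H = (35.30, -26.01). Then |AH| = |H − A| = 43.85.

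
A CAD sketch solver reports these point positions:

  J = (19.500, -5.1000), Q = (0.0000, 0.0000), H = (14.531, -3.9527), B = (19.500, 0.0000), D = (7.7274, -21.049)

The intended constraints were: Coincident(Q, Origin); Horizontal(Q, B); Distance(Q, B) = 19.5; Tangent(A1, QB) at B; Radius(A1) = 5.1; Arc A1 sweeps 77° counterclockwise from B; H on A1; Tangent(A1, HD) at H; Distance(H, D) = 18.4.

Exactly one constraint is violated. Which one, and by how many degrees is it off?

Tangent(A1, HD) at H — off by 8.70°.

Q = (0.00, 0.00) ✓; Q.y = 0.00, B.y = 0.00 ✓; |QB| = 19.50 ✓; ∠(JB, BQ) = 90.00° ✓; |JB| = 5.100 ✓; bearing(J→H) − bearing(J→B) = 77.00° ✓; |JH| = 5.100 ✓; ∠(JH, HD) = 98.70° ✗; |HD| = 18.40 ✓.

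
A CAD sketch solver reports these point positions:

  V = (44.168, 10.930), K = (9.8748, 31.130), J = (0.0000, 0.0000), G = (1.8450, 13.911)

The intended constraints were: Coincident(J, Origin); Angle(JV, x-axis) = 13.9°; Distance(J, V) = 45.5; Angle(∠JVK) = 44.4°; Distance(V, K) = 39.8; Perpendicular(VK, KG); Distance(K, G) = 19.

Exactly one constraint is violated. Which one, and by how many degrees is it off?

Perpendicular(VK, KG) — off by 5.50°.

J = (0.00, 0.00) ✓; JV at 13.90° ✓; |JV| = 45.50 ✓; ∠JVK = 44.40° ✓; |VK| = 39.80 ✓; ∠(VK, KG) = 95.50° ✗; |KG| = 19.00 ✓.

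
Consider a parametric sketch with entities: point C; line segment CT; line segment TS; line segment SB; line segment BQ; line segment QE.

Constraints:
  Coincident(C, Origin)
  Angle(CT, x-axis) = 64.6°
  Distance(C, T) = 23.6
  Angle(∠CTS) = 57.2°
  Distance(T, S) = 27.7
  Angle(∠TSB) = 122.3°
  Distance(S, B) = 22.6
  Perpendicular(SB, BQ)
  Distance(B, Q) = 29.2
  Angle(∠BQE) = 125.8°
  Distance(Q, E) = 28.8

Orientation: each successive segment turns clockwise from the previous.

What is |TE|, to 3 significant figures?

26.6

C is at the origin; CT runs at 64.6° with length 23.6, so T = (10.1, 21.3). ∠CTS = 57.2° gives TS at -58.2° from the x-axis; with |TS| = 27.7, S = (24.7, -2.22). ∠TSB = 122.3° gives SB at -116° from the x-axis; with |SB| = 22.6, B = (14.8, -22.6). SB ⟂ BQ, so BQ runs at 154°; with |BQ| = 29.2, Q = (-11.4, -9.80). ∠BQE = 125.8° gives QE at 99.9° from the x-axis; with |QE| = 28.8, E = (-16.4, 18.6). Then |TE| = |E − T| = 26.6.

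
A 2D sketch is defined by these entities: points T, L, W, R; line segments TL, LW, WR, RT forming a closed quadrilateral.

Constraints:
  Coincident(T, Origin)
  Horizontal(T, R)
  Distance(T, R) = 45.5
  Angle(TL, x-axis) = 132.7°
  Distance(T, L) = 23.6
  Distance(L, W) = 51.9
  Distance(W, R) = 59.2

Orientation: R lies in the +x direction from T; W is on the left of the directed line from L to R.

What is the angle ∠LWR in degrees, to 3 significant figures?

69.9°

T is at the origin; T and R share the same y with |TR| = 45.5 and R in +x, so R = (45.5, 0). TL runs at 132.7° with |TL| = 23.6, so L = (-16.0, 17.3). W is determined by |LW| = 51.9 and |WR| = 59.2 together: it lies at the intersection of circle(L, 51.9) and circle(R, 59.2). With |LR| = 63.9, the foot of the radical line on LR is 25.6 from L and the perpendicular offset is √(51.9² − 25.6²) = 45.1. Taking the left-of-LR solution: W = (20.9, 53.8).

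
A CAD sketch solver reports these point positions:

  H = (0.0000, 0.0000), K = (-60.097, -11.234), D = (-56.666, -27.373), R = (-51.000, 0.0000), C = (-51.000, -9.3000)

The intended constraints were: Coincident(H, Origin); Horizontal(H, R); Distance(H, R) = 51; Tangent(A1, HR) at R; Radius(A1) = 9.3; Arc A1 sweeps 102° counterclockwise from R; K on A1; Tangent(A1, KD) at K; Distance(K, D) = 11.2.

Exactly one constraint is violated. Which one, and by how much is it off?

Distance(K, D) = 11.2 — off by 5.30.

H = (0.00, 0.00) ✓; H.y = 0.00, R.y = 0.00 ✓; |HR| = 51.00 ✓; ∠(CR, RH) = 90.00° ✓; |CR| = 9.300 ✓; bearing(C→K) − bearing(C→R) = 102.0° ✓; |CK| = 9.300 ✓; ∠(CK, KD) = 90.00° ✓; |KD| = 16.50 ✗.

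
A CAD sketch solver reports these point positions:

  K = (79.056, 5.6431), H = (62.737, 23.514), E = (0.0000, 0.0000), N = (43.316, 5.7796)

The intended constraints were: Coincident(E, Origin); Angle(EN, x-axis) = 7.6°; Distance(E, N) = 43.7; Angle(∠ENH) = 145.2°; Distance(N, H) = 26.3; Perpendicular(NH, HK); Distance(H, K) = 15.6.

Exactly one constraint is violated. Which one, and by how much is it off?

Distance(H, K) = 15.6 — off by 8.60.

E = (0.00, 0.00) ✓; EN at 7.600° ✓; |EN| = 43.70 ✓; ∠ENH = 145.2° ✓; |NH| = 26.30 ✓; ∠(NH, HK) = 90.00° ✓; |HK| = 24.20 ✗.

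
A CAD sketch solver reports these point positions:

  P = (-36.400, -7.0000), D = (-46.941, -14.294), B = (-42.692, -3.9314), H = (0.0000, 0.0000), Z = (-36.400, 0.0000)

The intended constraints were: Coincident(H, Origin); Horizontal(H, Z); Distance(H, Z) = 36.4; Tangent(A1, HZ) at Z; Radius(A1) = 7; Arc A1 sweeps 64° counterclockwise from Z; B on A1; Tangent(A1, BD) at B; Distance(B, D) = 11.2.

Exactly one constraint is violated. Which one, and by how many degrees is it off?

Tangent(A1, BD) at B — off by 3.70°.

H = (0.00, 0.00) ✓; H.y = 0.00, Z.y = 0.00 ✓; |HZ| = 36.40 ✓; ∠(PZ, ZH) = 90.00° ✓; |PZ| = 7.000 ✓; bearing(P→B) − bearing(P→Z) = 64.00° ✓; |PB| = 7.000 ✓; ∠(PB, BD) = 86.30° ✗; |BD| = 11.20 ✓.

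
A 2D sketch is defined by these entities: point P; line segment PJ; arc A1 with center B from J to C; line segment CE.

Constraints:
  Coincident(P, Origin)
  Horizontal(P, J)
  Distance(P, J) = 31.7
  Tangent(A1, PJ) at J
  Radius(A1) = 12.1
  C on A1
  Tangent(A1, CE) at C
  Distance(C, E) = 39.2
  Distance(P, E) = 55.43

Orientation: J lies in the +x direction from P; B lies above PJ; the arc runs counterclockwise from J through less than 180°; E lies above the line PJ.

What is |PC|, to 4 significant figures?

45.83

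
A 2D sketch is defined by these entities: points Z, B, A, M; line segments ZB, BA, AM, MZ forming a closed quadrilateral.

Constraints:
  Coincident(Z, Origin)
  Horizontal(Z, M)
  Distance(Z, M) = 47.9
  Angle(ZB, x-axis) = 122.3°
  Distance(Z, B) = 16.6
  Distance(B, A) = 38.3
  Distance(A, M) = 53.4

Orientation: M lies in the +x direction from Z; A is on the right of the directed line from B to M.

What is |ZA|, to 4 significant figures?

23.27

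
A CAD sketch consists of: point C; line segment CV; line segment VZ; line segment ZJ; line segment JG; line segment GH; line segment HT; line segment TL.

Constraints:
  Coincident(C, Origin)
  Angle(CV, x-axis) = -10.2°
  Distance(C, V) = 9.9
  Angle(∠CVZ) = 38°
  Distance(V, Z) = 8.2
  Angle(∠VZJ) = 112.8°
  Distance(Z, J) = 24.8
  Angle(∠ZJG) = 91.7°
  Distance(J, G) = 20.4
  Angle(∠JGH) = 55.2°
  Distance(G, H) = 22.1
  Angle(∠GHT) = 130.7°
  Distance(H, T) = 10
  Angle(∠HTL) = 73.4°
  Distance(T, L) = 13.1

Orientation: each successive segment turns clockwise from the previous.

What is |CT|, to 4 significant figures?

4.321

C is at the origin; CV runs at -10.2° with length 9.9, so V = (9.744, -1.753). ∠CVZ = 38.0° gives VZ at -152.2° from the x-axis; with |VZ| = 8.2, Z = (2.490, -5.578). ∠VZJ = 112.8° gives ZJ at 140.6° from the x-axis; with |ZJ| = 24.8, J = (-16.67, 10.16). ∠ZJG = 91.7° gives JG at 52.30° from the x-axis; with |JG| = 20.4, G = (-4.199, 26.30). ∠JGH = 55.2° gives GH at -72.50° from the x-axis; with |GH| = 22.1, H = (2.447, 5.228). ∠GHT = 130.7° gives HT at -121.8° from the x-axis; with |HT| = 10.0, T = (-2.823, -3.271). Then |CT| = |T − C| = 4.321.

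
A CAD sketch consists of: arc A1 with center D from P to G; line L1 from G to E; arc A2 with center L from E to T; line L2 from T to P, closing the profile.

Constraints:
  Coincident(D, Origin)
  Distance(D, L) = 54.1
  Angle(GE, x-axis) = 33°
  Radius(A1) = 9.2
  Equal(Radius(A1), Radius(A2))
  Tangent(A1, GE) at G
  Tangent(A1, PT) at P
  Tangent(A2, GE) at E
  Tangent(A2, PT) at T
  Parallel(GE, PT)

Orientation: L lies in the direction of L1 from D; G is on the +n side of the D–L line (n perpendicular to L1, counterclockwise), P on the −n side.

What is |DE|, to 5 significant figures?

54.877

The slot axis is L1's direction at 33.0°, so u = (cos 33.0°, sin 33.0°) = (0.83867, 0.54464) and n = (−sin 33.0°, cos 33.0°) = (-0.54464, 0.83867). D is at the origin and L lies 54.1 along u from D, so L = 54.1·u = (45.372, 29.465). Tangency of A1 to both parallel lines with radius 9.2 puts G and P at D ± 9.2·n: G = (-5.0107, 7.7158), P = (5.0107, -7.7158). Equal radii place E and T the same way about L: E = L + 9.2·n = (40.361, 37.181), T = L − 9.2·n = (50.383, 21.749). Then |DE| = |E − D| = 54.877.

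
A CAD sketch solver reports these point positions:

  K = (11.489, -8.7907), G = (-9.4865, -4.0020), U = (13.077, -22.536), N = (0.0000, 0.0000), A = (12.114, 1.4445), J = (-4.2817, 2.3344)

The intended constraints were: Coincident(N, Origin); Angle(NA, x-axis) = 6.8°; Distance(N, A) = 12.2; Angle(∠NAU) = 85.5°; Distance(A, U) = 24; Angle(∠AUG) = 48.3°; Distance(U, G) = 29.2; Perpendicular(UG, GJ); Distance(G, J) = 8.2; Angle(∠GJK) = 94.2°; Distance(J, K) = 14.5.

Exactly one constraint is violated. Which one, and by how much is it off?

Distance(J, K) = 14.5 — off by 4.80.

N = (0.00, 0.00) ✓; NA at 6.800° ✓; |NA| = 12.20 ✓; ∠NAU = 85.50° ✓; |AU| = 24.00 ✓; ∠AUG = 48.30° ✓; |UG| = 29.20 ✓; ∠(UG, GJ) = 90.00° ✓; |GJ| = 8.200 ✓; ∠GJK = 94.20° ✓; |JK| = 19.30 ✗.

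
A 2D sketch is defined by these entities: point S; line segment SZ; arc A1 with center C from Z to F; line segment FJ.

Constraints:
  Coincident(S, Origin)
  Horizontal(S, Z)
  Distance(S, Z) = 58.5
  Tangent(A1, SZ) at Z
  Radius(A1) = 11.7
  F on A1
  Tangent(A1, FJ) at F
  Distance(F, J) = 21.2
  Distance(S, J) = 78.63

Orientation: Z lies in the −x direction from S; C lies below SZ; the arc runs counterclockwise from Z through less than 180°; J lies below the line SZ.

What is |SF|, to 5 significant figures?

70.981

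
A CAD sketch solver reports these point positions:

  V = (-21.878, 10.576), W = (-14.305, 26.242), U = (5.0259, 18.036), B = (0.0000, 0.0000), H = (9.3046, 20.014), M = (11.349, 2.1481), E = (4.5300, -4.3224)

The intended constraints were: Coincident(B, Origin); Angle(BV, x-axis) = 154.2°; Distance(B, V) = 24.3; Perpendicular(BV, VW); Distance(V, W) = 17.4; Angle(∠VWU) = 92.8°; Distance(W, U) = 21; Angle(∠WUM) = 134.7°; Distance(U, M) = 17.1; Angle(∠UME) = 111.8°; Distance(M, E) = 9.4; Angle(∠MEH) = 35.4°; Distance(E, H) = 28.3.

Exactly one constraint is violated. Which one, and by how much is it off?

Distance(E, H) = 28.3 — off by 3.50.

B = (0.00, 0.00) ✓; BV at 154.2° ✓; |BV| = 24.30 ✓; ∠(BV, VW) = 90.00° ✓; |VW| = 17.40 ✓; ∠VWU = 92.80° ✓; |WU| = 21.00 ✓; ∠WUM = 134.7° ✓; |UM| = 17.10 ✓; ∠UME = 111.8° ✓; |ME| = 9.400 ✓; ∠MEH = 35.40° ✓; |EH| = 24.80 ✗.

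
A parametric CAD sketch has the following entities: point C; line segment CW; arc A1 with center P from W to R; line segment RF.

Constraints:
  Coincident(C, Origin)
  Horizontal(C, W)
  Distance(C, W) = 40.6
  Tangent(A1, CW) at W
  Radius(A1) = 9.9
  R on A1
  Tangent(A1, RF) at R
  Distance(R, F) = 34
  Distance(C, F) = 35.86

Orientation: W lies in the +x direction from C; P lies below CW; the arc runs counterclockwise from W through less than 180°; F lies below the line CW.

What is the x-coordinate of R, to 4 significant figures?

32.28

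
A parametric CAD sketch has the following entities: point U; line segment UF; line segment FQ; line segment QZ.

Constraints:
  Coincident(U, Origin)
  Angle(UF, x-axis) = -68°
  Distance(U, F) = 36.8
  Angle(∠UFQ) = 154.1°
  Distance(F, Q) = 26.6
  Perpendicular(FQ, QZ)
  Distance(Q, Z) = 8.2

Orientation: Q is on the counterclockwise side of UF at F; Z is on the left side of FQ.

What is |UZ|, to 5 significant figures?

60.221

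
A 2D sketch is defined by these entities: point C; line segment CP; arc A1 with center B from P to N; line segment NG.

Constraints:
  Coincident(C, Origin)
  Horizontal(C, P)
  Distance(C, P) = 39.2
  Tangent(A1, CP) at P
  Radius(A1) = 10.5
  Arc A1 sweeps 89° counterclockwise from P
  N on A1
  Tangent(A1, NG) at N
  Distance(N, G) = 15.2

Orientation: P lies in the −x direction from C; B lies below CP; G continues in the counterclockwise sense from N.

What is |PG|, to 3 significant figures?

27.7

C is at the origin; CP is horizontal with |CP| = 39.2 and P on the −x side, so P = (-39.2, 0.00). Since A1 is tangent to CP there, BP ⟂ CP, so B = P + (0, -10.5) = (-39.2, -10.5). On A1, P sits at bearing 90° from B; an 89° counterclockwise sweep puts N at bearing 179°, so N = B + 10.5·(cos 179°, sin 179°) = (-49.7, -10.3). A1 meets NG tangentially, so BN is at right angles to NG, so NG runs along (−sin 179°, cos 179°); with |NG| = 15.2, G = (-50.0, -25.5). Then |PG| = |G − P| = 27.7.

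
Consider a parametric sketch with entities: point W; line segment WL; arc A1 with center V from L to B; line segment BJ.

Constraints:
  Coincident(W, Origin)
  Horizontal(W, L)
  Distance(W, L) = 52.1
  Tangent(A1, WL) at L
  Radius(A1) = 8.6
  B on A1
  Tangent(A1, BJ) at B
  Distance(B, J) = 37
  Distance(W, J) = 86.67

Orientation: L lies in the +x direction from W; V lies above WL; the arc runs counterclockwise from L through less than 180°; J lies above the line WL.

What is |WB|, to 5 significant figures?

59.496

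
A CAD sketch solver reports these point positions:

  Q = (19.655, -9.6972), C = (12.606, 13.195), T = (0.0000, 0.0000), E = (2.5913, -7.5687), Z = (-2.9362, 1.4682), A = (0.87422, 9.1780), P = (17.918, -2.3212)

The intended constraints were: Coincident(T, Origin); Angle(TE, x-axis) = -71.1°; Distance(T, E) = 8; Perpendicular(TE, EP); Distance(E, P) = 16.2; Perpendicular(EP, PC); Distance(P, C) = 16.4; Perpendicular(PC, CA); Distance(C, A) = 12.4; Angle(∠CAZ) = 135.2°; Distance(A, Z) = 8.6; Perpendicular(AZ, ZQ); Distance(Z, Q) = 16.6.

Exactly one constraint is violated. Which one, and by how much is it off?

Distance(Z, Q) = 16.6 — off by 8.60.

T = (0.00, 0.00) ✓; TE at -71.10° ✓; |TE| = 8.000 ✓; ∠(TE, EP) = 90.00° ✓; |EP| = 16.20 ✓; ∠(EP, PC) = 90.00° ✓; |PC| = 16.40 ✓; ∠(PC, CA) = 90.00° ✓; |CA| = 12.40 ✓; ∠CAZ = 135.2° ✓; |AZ| = 8.600 ✓; ∠(AZ, ZQ) = 90.00° ✓; |ZQ| = 25.20 ✗.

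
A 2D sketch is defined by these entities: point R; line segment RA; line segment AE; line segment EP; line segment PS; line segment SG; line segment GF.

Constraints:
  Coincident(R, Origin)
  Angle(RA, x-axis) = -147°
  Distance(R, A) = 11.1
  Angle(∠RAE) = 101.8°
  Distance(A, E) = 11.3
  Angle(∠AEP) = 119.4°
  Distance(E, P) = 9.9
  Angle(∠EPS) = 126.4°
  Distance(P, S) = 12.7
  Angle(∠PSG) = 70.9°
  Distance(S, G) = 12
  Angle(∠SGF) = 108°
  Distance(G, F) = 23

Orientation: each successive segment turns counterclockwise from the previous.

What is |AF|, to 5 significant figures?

14.930

R is at the origin; RA runs at -147.0° with length 11.1, so A = (-9.3092, -6.0455). ∠RAE = 101.8° gives AE at -68.800° from the x-axis; with |AE| = 11.3, E = (-5.2229, -16.581). ∠AEP = 119.4° gives EP at -8.2000° from the x-axis; with |EP| = 9.9, P = (4.5759, -17.993). ∠EPS = 126.4° gives PS at 45.400° from the x-axis; with |PS| = 12.7, S = (13.493, -8.9500). ∠PSG = 70.9° gives SG at 154.50° from the x-axis; with |SG| = 12.0, G = (2.6622, -3.7839). ∠SGF = 108.0° gives GF at -133.50° from the x-axis; with |GF| = 23.0, F = (-13.170, -20.468). Then |AF| = |F − A| = 14.930.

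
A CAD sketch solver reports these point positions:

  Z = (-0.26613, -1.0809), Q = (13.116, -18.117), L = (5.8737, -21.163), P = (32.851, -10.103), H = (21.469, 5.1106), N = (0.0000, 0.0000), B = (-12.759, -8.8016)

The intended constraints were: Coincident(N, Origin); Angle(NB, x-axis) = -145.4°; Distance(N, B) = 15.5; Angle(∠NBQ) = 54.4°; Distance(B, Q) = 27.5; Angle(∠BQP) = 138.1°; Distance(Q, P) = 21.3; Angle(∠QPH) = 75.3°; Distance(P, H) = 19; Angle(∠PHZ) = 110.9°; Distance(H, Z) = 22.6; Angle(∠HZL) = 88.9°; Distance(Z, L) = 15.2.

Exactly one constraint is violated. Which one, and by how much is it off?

Distance(Z, L) = 15.2 — off by 5.80.

N = (0.00, 0.00) ✓; NB at -145.4° ✓; |NB| = 15.50 ✓; ∠NBQ = 54.40° ✓; |BQ| = 27.50 ✓; ∠BQP = 138.1° ✓; |QP| = 21.30 ✓; ∠QPH = 75.30° ✓; |PH| = 19.00 ✓; ∠PHZ = 110.9° ✓; |HZ| = 22.60 ✓; ∠HZL = 88.90° ✓; |ZL| = 21.00 ✗.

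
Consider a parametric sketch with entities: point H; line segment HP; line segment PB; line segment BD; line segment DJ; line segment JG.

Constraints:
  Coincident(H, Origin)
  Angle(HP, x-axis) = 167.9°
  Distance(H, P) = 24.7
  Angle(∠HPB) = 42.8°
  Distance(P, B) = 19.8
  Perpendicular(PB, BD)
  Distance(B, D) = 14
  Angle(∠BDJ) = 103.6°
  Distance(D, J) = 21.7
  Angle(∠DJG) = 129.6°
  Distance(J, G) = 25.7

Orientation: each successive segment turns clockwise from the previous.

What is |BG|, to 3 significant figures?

41.8

∠BDJ = 103.6° gives DJ at -136° from the x-axis; with |DJ| = 21.7, J = (-15.5, -11.9). ∠DJG = 129.6° gives JG at 174° from the x-axis; with |JG| = 25.7, G = (-41.1, -9.18). Then |BG| = |G − B| = 41.8.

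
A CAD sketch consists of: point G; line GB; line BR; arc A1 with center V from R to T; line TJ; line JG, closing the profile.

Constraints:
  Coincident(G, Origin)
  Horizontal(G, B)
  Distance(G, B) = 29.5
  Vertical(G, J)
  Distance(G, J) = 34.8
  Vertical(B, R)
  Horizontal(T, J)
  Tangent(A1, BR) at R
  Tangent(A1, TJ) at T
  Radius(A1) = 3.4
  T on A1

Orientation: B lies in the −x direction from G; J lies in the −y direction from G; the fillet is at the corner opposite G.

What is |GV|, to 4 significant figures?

40.83

G is at the origin; GB is horizontal with |GB| = 29.5 and B on the −x side, so B = (-29.50, 0.000). G and J share the same x with |GJ| = 34.8 and J on the −y side, so J = (0.000, -34.80). The virtual corner opposite G is at (-29.50, -34.80). The tangent condition forces VR to be normal to BR and A1 meets TJ tangentially, so VT is at right angles to TJ, with radius 3.4, so the center V sits 3.4 in from both sides at V = (-26.10, -31.40). Then |GV| = |V − G| = 40.83.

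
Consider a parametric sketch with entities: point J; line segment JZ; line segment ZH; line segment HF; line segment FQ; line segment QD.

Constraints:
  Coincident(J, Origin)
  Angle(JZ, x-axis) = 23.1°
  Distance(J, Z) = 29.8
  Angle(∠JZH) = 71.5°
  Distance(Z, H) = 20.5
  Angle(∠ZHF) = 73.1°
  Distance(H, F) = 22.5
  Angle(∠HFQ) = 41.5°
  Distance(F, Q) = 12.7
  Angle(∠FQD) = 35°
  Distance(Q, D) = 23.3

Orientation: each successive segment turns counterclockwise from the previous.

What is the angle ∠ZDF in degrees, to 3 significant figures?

36.2°

J is at the origin; JZ runs at 23.1° with length 29.8, so Z = (27.4, 11.7). ∠JZH = 71.5° gives ZH at 132° from the x-axis; with |ZH| = 20.5, H = (13.8, 27.0). ∠ZHF = 73.1° gives HF at -122° from the x-axis; with |HF| = 22.5, F = (2.04, 7.84). ∠HFQ = 41.5° gives FQ at 17.0° from the x-axis; with |FQ| = 12.7, Q = (14.2, 11.6). ∠FQD = 35.0° gives QD at 162° from the x-axis; with |QD| = 23.3, D = (-7.97, 18.8). Then cos ∠ZDF = DZ·DF / (|DZ||DF|), giving 36.2°.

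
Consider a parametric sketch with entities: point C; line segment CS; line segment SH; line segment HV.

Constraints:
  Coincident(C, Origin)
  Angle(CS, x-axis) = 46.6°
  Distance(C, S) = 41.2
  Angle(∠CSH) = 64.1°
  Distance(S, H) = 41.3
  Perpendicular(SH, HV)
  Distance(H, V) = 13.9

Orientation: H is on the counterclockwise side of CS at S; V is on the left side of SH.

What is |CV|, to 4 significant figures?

32.86

∠CSH = 64.1°, so SH runs at 46.6° + (180° − 64.1°) = 162.5° from the x-axis; with |SH| = 41.3, H = S + 41.3·(cos 162.5°, sin 162.5°) = (-11.08, 42.35). SH is perpendicular to HV; with |HV| = 13.9 on the left of SH, V = H + 13.9·(-0.3007, -0.9537) = (-15.26, 29.10). Then |CV| = |V − C| = 32.86.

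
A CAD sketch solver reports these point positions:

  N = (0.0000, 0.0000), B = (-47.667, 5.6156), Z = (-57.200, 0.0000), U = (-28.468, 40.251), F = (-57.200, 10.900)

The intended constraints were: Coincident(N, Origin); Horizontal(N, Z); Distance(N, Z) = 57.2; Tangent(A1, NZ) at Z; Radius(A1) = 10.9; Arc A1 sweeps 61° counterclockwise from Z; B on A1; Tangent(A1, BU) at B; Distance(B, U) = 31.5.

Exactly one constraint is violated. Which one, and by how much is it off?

Distance(B, U) = 31.5 — off by 8.10.

N = (0.00, 0.00) ✓; N.y = 0.00, Z.y = 0.00 ✓; |NZ| = 57.20 ✓; ∠(FZ, ZN) = 90.00° ✓; |FZ| = 10.90 ✓; bearing(F→B) − bearing(F→Z) = 61.00° ✓; |FB| = 10.90 ✓; ∠(FB, BU) = 90.00° ✓; |BU| = 39.60 ✗.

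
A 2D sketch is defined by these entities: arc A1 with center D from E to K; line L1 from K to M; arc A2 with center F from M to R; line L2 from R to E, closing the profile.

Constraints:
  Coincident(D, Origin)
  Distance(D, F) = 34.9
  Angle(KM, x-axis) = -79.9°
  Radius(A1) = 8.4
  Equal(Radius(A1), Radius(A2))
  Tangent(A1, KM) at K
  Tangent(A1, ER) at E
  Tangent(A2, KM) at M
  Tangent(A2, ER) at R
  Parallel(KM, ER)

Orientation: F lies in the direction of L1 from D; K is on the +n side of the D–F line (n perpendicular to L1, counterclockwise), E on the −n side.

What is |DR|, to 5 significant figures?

35.897

Tangency of A1 to both parallel lines with radius 8.4 puts K and E at D ± 8.4·n: K = (8.2698, 1.4731), E = (-8.2698, -1.4731). Equal radii place M and R the same way about F: M = F + 8.4·n = (14.390, -32.886), R = F − 8.4·n = (-2.1495, -35.832). Then |DR| = |R − D| = 35.897.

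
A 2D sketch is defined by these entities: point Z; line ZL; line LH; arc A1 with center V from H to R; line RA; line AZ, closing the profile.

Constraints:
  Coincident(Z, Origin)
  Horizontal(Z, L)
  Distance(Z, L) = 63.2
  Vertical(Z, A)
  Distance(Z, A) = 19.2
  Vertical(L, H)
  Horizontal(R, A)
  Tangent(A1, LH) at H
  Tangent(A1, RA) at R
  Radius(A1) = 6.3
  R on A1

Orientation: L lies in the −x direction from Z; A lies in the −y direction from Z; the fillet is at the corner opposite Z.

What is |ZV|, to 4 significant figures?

58.34

Z is at the origin; ZL is horizontal with |ZL| = 63.2 and L on the −x side, so L = (-63.20, 0.000). ZA is vertical with |ZA| = 19.2 and A on the −y side, so A = (0.000, -19.20). The virtual corner opposite Z is at (-63.20, -19.20). The tangent condition forces VH to be normal to LH and the tangent condition forces VR to be normal to RA, with radius 6.3, so the center V sits 6.3 in from both sides at V = (-56.90, -12.90). Then |ZV| = |V − Z| = 58.34.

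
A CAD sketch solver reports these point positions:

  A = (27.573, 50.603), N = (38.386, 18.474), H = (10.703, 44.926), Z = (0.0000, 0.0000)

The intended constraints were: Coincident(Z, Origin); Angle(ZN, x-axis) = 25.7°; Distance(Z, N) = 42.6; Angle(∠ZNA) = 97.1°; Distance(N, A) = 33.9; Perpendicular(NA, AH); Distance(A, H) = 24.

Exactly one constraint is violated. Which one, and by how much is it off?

Distance(A, H) = 24 — off by 6.20.

Z = (0.00, 0.00) ✓; ZN at 25.70° ✓; |ZN| = 42.60 ✓; ∠ZNA = 97.10° ✓; |NA| = 33.90 ✓; ∠(NA, AH) = 90.00° ✓; |AH| = 17.80 ✗.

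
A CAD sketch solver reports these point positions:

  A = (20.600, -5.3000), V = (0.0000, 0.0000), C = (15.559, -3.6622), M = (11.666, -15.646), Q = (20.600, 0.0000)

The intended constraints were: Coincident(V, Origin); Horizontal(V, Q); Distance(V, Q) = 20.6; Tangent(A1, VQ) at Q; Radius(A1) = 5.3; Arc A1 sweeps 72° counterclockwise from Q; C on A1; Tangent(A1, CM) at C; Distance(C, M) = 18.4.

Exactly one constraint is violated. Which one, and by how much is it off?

Distance(C, M) = 18.4 — off by 5.80.

V = (0.00, 0.00) ✓; V.y = 0.00, Q.y = 0.00 ✓; |VQ| = 20.60 ✓; ∠(AQ, QV) = 90.00° ✓; |AQ| = 5.300 ✓; bearing(A→C) − bearing(A→Q) = 72.00° ✓; |AC| = 5.300 ✓; ∠(AC, CM) = 90.00° ✓; |CM| = 12.60 ✗.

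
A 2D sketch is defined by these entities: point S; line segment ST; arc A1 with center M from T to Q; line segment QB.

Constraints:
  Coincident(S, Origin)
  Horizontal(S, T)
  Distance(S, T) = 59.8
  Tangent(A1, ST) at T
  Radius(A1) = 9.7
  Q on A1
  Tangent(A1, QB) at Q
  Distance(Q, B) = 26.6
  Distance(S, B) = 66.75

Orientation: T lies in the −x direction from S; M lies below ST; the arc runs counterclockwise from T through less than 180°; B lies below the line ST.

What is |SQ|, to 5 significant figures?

69.760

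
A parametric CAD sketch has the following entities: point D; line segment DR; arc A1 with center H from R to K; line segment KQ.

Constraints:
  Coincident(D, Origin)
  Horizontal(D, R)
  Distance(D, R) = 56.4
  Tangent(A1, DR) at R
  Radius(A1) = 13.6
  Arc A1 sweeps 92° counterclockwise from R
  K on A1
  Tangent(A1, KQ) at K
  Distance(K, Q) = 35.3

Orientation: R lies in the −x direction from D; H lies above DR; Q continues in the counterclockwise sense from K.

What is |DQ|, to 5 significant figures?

66.146

D is at the origin; DR is horizontal with |DR| = 56.4 and R on the −x side, so R = (-56.400, 0.0000). Since A1 is tangent to DR there, HR ⟂ DR, so H = R + (0, 13.6) = (-56.400, 13.600). On A1, R sits at bearing -90° from H; a 92° counterclockwise sweep puts K at bearing 2°, so K = H + 13.6·(cos 2°, sin 2°) = (-42.808, 14.075). Tangency of A1 to KQ means the radius HK is perpendicular to KQ, so KQ runs along (−sin 2°, cos 2°); with |KQ| = 35.3, Q = (-44.040, 49.353). Then |DQ| = |Q − D| = 66.146.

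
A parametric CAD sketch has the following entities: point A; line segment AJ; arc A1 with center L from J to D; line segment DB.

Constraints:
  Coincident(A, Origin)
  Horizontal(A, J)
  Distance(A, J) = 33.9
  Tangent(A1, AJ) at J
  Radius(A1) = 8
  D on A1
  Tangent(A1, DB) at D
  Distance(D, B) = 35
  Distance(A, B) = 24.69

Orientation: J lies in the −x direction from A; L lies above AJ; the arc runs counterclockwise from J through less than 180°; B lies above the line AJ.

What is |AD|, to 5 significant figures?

28.776

A is at the origin; A and J share the same y with |AJ| = 33.9 and J on the −x side, so J = (-33.900, 0.0000). Since A1 is tangent to AJ there, LJ ⟂ AJ, so L = J + (0, 8) = (-33.900, 8.0000). Since LD ⟂ DB (tangency), |LB| = √(8.0² + 35.0²) = 35.903 regardless of where D sits on A1. So B lies on both circle(A, 24.69) and circle(L, 35.903); the above-AJ intersection is B = (-2.0672, 24.603). D is the foot of the tangent from B: D = (-28.713, 1.9096).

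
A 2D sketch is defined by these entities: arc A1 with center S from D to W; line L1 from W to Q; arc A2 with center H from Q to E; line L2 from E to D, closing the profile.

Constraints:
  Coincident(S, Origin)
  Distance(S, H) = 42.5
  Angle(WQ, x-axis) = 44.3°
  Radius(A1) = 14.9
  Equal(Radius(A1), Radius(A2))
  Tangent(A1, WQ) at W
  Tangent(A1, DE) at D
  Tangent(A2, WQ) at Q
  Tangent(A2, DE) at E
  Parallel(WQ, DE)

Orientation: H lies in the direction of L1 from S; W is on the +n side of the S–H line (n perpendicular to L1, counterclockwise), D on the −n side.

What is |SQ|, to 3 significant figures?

45.0

Tangency of A1 to both parallel lines with radius 14.9 puts W and D at S ± 14.9·n: W = (-10.4, 10.7), D = (10.4, -10.7). Equal radii place Q and E the same way about H: Q = H + 14.9·n = (20.0, 40.3), E = H − 14.9·n = (40.8, 19.0). Then |SQ| = |Q − S| = 45.0.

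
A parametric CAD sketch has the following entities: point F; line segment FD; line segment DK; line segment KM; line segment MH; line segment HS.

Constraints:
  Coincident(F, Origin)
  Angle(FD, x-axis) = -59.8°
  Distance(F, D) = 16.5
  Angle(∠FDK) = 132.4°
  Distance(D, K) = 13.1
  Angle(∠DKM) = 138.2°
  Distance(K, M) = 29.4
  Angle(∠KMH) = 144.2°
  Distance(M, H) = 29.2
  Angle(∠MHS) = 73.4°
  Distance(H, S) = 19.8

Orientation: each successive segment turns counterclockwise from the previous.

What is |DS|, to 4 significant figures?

51.40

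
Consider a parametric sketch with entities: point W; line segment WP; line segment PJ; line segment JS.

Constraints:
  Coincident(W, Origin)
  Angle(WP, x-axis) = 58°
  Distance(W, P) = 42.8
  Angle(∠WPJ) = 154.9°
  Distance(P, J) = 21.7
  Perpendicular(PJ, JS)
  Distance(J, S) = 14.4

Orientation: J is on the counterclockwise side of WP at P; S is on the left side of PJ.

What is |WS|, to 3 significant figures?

60.6

∠WPJ = 154.9°, so PJ runs at 58.0° + (180° − 154.9°) = 83.1° from the x-axis; with |PJ| = 21.7, J = P + 21.7·(cos 83.1°, sin 83.1°) = (25.3, 57.8). PJ ⟂ JS; with |JS| = 14.4 on the left of PJ, S = J + 14.4·(-0.993, 0.120) = (11.0, 59.6). Then |WS| = |S − W| = 60.6.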